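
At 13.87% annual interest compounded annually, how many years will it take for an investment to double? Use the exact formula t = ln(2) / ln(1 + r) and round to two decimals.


Doubling condition: (1 + r)^t = 2
Take ln of both sides: t × ln(1 + r) = ln(2)
t = ln(2) / ln(1 + r)
t = 0.693147 / 0.129887
t = 5.34

t = ln(2) / ln(1 + r) = 5.34 years


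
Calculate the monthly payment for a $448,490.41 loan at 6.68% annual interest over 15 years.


Loan payment formula: PMT = PV × r / (1 − (1 + r)^(−n))
Monthly rate r = 0.0668/12 ≈ 0.00556667, n = 180 months
Denominator: 1 − (1 + 0.0668/12)^(−180) = 0.631834
PMT = $448,490.41 × (0.0668/12) / 0.631834
PMT = $3,951.35 per month

PMT = PV × r / (1-(1+r)^(-n)) = $3,951.35/month


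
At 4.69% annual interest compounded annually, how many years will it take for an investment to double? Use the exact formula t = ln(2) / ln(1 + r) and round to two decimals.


Doubling condition: (1 + r)^t = 2
Take ln of both sides: t × ln(1 + r) = ln(2)
t = ln(2) / ln(1 + r)
t = 0.693147 / 0.045833
t = 15.12

t = ln(2) / ln(1 + r) = 15.12 years


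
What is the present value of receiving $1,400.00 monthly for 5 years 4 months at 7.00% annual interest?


Present value of an ordinary annuity: PV = PMT × (1 − (1 + r)^(−n)) / r
Monthly rate r = 0.07/12 ≈ 0.00583333, n = 64
PV = $1,400.00 × (1 − (1 + 0.07/12)^(−64)) / (0.07/12)
PV = $1,400.00 × 53.282940
PV = $74,596.12

PV = PMT × (1-(1+r)^(-n))/r = $74,596.12


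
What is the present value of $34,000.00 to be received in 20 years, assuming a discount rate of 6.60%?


Present value formula: PV = FV / (1 + r)^t
PV = $34,000.00 / (1 + 0.066)^20
PV = $34,000.00 / 3.590410
PV = $9,469.67

PV = FV / (1 + r)^t = $9,469.67


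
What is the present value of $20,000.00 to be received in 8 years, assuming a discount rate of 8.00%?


Present value formula: PV = FV / (1 + r)^t
PV = $20,000.00 / (1 + 0.08)^8
PV = $20,000.00 / 1.850930
PV = $10,805.38

PV = FV / (1 + r)^t = $10,805.38


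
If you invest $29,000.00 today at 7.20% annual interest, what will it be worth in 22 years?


Future value formula: FV = PV × (1 + r)^t
FV = $29,000.00 × (1 + 0.072)^22
FV = $29,000.00 × 4.616207
FV = $133,870.00

FV = PV × (1 + r)^t = $133,870.00


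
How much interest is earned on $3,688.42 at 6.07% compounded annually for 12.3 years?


Compound interest earned = final amount − principal.
A = P(1 + r/n)^(nt) = $3,688.42 × (1 + 0.0607/1)^(1 × 12.3) = $7,614.28
Interest = A − P = $7,614.28 − $3,688.42 = $3,925.86

Interest = A - P = $3,925.86


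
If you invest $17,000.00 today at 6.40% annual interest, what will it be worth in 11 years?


Future value formula: FV = PV × (1 + r)^t
FV = $17,000.00 × (1 + 0.064)^11
FV = $17,000.00 × 1.9785996
FV = $33,636.19

FV = PV × (1 + r)^t = $33,636.19


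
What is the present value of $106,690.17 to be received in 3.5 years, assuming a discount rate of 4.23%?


Present value formula: PV = FV / (1 + r)^t
PV = $106,690.17 / (1 + 0.0423)^3.5
PV = $106,690.17 / 1.15604458
PV = $92,288.98

PV = FV / (1 + r)^t = $92,288.98


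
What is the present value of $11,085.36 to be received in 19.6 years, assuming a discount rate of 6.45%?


Present value formula: PV = FV / (1 + r)^t
PV = $11,085.36 / (1 + 0.0645)^19.6
PV = $11,085.36 / 3.404513
PV = $3,256.08

PV = FV / (1 + r)^t = $3,256.08


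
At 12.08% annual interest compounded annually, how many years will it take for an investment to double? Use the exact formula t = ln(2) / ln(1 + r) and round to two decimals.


Doubling condition: (1 + r)^t = 2
Take ln of both sides: t × ln(1 + r) = ln(2)
t = ln(2) / ln(1 + r)
t = 0.693147 / 0.114043
t = 6.08

t = ln(2) / ln(1 + r) = 6.08 years


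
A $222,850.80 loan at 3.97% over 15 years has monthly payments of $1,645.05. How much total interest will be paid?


Total paid over the life of the loan = PMT × n.
Total paid = $1,645.05 × 180 = $296,109.00
Total interest = total paid − principal = $296,109.00 − $222,850.80 = $73,258.20

Total interest = (PMT × n) - PV = $73,258.20


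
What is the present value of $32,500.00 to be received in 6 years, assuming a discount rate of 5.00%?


Present value formula: PV = FV / (1 + r)^t
PV = $32,500.00 / (1 + 0.05)^6
PV = $32,500.00 / 1.3400956
PV = $24,252.00

PV = FV / (1 + r)^t = $24,252.00


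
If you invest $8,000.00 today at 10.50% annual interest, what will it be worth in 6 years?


Future value formula: FV = PV × (1 + r)^t
FV = $8,000.00 × (1 + 0.105)^6
FV = $8,000.00 × 1.820429
FV = $14,563.43

FV = PV × (1 + r)^t = $14,563.43


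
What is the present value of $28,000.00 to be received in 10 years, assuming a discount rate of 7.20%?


Present value formula: PV = FV / (1 + r)^t
PV = $28,000.00 / (1 + 0.072)^10
PV = $28,000.00 / 2.0042314
PV = $13,970.44

PV = FV / (1 + r)^t = $13,970.44


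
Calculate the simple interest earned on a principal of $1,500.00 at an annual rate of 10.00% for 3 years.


Simple interest formula: I = P × r × t
I = $1,500.00 × 0.1 × 3
I = $450.00

I = P × r × t = $450.00


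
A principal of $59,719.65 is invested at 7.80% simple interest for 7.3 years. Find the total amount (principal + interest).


Total amount formula: A = P(1 + rt) = P + P·r·t
Interest: I = P × r × t = $59,719.65 × 0.078 × 7.3 = $34,004.37
A = P + I = $59,719.65 + $34,004.37 = $93,724.02

A = P + I = P(1 + rt) = $93,724.02


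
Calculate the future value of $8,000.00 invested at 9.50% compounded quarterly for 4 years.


Compound interest formula: A = P(1 + r/n)^(nt)
A = $8,000.00 × (1 + 0.095/4)^(4 × 4)
Growth factor: (1 + 0.095/4)^16 = 1.455803
A = $8,000.00 × 1.455803
A = $11,646.42

A = P(1 + r/n)^(nt) = $11,646.42


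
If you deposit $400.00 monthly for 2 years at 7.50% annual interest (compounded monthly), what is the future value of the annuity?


Future value of an ordinary annuity: FV = PMT × ((1 + r)^n − 1) / r
Monthly rate r = 0.075/12 = 0.00625, n = 24
FV = $400.00 × ((1 + 0.075/12)^24 − 1) / (0.075/12)
FV = $400.00 × 25.806723
FV = $10,322.69

FV = PMT × ((1+r)^n - 1)/r = $10,322.69


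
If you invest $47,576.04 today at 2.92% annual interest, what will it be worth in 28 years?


Future value formula: FV = PV × (1 + r)^t
FV = $47,576.04 × (1 + 0.0292)^28
FV = $47,576.04 × 2.238689
FV = $106,507.96

FV = PV × (1 + r)^t = $106,507.96


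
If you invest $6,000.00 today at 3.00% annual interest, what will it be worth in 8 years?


Future value formula: FV = PV × (1 + r)^t
FV = $6,000.00 × (1 + 0.03)^8
FV = $6,000.00 × 1.266770
FV = $7,600.62

FV = PV × (1 + r)^t = $7,600.62


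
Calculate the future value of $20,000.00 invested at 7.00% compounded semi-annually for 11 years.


Compound interest formula: A = P(1 + r/n)^(nt)
A = $20,000.00 × (1 + 0.07/2)^(2 × 11)
Growth factor: (1 + 0.07/2)^22 = 2.1315116
A = $20,000.00 × 2.1315116
A = $42,630.23

A = P(1 + r/n)^(nt) = $42,630.23


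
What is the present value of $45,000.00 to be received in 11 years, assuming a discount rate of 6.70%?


Present value formula: PV = FV / (1 + r)^t
PV = $45,000.00 / (1 + 0.067)^11
PV = $45,000.00 / 2.0408384
PV = $22,049.76

PV = FV / (1 + r)^t = $22,049.76


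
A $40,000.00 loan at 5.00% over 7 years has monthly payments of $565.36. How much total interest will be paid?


Total paid over the life of the loan = PMT × n.
Total paid = $565.36 × 84 = $47,490.24
Total interest = total paid − principal = $47,490.24 − $40,000.00 = $7,490.24

Total interest = (PMT × n) - PV = $7,490.24


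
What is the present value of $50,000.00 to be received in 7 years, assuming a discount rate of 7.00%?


Present value formula: PV = FV / (1 + r)^t
PV = $50,000.00 / (1 + 0.07)^7
PV = $50,000.00 / 1.6057815
PV = $31,137.49

PV = FV / (1 + r)^t = $31,137.49


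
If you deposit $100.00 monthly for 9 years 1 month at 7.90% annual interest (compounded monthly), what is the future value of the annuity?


Future value of an ordinary annuity: FV = PMT × ((1 + r)^n − 1) / r
Monthly rate r = 0.079/12 ≈ 0.00658333, n = 109
FV = $100.00 × ((1 + 0.079/12)^109 − 1) / (0.079/12)
FV = $100.00 × 158.682559
FV = $15,868.26

FV = PMT × ((1+r)^n - 1)/r = $15,868.26


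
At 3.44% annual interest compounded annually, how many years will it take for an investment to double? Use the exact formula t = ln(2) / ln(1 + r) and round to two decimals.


Doubling condition: (1 + r)^t = 2
Take ln of both sides: t × ln(1 + r) = ln(2)
t = ln(2) / ln(1 + r)
t = 0.693147 / 0.033822
t = 20.49

t = ln(2) / ln(1 + r) = 20.49 years


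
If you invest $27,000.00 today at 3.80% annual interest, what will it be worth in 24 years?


Future value formula: FV = PV × (1 + r)^t
FV = $27,000.00 × (1 + 0.038)^24
FV = $27,000.00 × 2.4475777
FV = $66,084.60

FV = PV × (1 + r)^t = $66,084.60


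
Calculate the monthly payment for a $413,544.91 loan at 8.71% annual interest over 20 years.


Loan payment formula: PMT = PV × r / (1 − (1 + r)^(−n))
Monthly rate r = 0.0871/12 ≈ 0.00725833, n = 240 months
Denominator: 1 − (1 + 0.0871/12)^(−240) = 0.823725
PMT = $413,544.91 × (0.0871/12) / 0.823725
PMT = $3,643.99 per month

PMT = PV × r / (1-(1+r)^(-n)) = $3,643.99/month


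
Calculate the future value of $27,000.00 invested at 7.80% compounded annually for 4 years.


Compound interest formula: A = P(1 + r/n)^(nt)
A = $27,000.00 × (1 + 0.078/1)^(1 × 4)
Growth factor: (1 + 0.078/1)^4 = 1.3504392
A = $27,000.00 × 1.3504392
A = $36,461.86

A = P(1 + r/n)^(nt) = $36,461.86


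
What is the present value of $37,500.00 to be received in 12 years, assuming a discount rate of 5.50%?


Present value formula: PV = FV / (1 + r)^t
PV = $37,500.00 / (1 + 0.055)^12
PV = $37,500.00 / 1.901207
PV = $19,724.31

PV = FV / (1 + r)^t = $19,724.31


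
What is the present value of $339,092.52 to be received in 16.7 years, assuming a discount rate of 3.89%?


Present value formula: PV = FV / (1 + r)^t
PV = $339,092.52 / (1 + 0.0389)^16.7
PV = $339,092.52 / 1.8913921
PV = $179,281.98

PV = FV / (1 + r)^t = $179,281.98


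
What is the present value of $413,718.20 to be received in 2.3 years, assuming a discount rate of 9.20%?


Present value formula: PV = FV / (1 + r)^t
PV = $413,718.20 / (1 + 0.092)^2.3
PV = $413,718.20 / 1.22436828
PV = $337,903.40

PV = FV / (1 + r)^t = $337,903.40


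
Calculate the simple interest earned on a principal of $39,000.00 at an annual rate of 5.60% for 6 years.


Simple interest formula: I = P × r × t
I = $39,000.00 × 0.056 × 6
I = $13,104.00

I = P × r × t = $13,104.00


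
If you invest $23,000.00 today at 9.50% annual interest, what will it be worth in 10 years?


Future value formula: FV = PV × (1 + r)^t
FV = $23,000.00 × (1 + 0.095)^10
FV = $23,000.00 × 2.478228
FV = $56,999.24

FV = PV × (1 + r)^t = $56,999.24


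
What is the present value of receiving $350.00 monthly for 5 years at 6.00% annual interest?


Present value of an ordinary annuity: PV = PMT × (1 − (1 + r)^(−n)) / r
Monthly rate r = 0.06/12 = 0.005, n = 60
PV = $350.00 × (1 − (1 + 0.06/12)^(−60)) / (0.06/12)
PV = $350.00 × 51.725561
PV = $18,103.95

PV = PMT × (1-(1+r)^(-n))/r = $18,103.95


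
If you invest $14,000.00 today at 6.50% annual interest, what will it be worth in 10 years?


Future value formula: FV = PV × (1 + r)^t
FV = $14,000.00 × (1 + 0.065)^10
FV = $14,000.00 × 1.877137
FV = $26,279.92

FV = PV × (1 + r)^t = $26,279.92


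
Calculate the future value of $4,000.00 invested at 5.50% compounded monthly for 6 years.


Compound interest formula: A = P(1 + r/n)^(nt)
A = $4,000.00 × (1 + 0.055/12)^(12 × 6)
Growth factor: (1 + 0.055/12)^72 = 1.389920
A = $4,000.00 × 1.389920
A = $5,559.68

A = P(1 + r/n)^(nt) = $5,559.68


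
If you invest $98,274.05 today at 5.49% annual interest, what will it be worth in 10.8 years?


Future value formula: FV = PV × (1 + r)^t
FV = $98,274.05 × (1 + 0.0549)^10.8
FV = $98,274.05 × 1.78107397
FV = $175,033.35

FV = PV × (1 + r)^t = $175,033.35


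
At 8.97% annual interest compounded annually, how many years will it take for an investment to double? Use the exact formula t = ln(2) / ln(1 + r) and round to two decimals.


Doubling condition: (1 + r)^t = 2
Take ln of both sides: t × ln(1 + r) = ln(2)
t = ln(2) / ln(1 + r)
t = 0.693147 / 0.085902
t = 8.07

t = ln(2) / ln(1 + r) = 8.07 years


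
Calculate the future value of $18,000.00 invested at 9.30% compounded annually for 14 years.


Compound interest formula: A = P(1 + r/n)^(nt)
A = $18,000.00 × (1 + 0.093/1)^(1 × 14)
Growth factor: (1 + 0.093/1)^14 = 3.472820
A = $18,000.00 × 3.472820
A = $62,510.76

A = P(1 + r/n)^(nt) = $62,510.76


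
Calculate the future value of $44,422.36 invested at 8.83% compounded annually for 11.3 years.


Compound interest formula: A = P(1 + r/n)^(nt)
A = $44,422.36 × (1 + 0.0883/1)^(1 × 11.3)
Growth factor: (1 + 0.0883/1)^11.3 = 2.6017137
A = $44,422.36 × 2.6017137
A = $115,574.26

A = P(1 + r/n)^(nt) = $115,574.26


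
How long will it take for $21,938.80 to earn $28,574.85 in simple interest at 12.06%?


Rearrange the simple interest formula for t:
I = P × r × t  ⇒  t = I / (P × r)
t = $28,574.85 / ($21,938.80 × 0.1206)
t = 10.8

t = I/(P×r) = 10.8 years


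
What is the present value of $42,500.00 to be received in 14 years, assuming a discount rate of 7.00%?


Present value formula: PV = FV / (1 + r)^t
PV = $42,500.00 / (1 + 0.07)^14
PV = $42,500.00 / 2.578534
PV = $16,482.23

PV = FV / (1 + r)^t = $16,482.23


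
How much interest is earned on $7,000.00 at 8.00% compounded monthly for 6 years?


Compound interest earned = final amount − principal.
A = P(1 + r/n)^(nt) = $7,000.00 × (1 + 0.08/12)^(12 × 6) = $11,294.52
Interest = A − P = $11,294.52 − $7,000.00 = $4,294.52

Interest = A - P = $4,294.52


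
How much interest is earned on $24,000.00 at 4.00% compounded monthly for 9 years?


Compound interest earned = final amount − principal.
A = P(1 + r/n)^(nt) = $24,000.00 × (1 + 0.04/12)^(12 × 9) = $34,379.32
Interest = A − P = $34,379.32 − $24,000.00 = $10,379.32

Interest = A - P = $10,379.32


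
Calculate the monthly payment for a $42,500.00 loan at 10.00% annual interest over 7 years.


Loan payment formula: PMT = PV × r / (1 − (1 + r)^(−n))
Monthly rate r = 0.1/12 ≈ 0.00833333, n = 84 months
Denominator: 1 − (1 + 0.1/12)^(−84) = 0.501972
PMT = $42,500.00 × (0.1/12) / 0.501972
PMT = $705.55 per month

PMT = PV × r / (1-(1+r)^(-n)) = $705.55/month


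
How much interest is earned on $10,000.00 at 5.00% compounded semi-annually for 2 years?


Compound interest earned = final amount − principal.
A = P(1 + r/n)^(nt) = $10,000.00 × (1 + 0.05/2)^(2 × 2) = $11,038.13
Interest = A − P = $11,038.13 − $10,000.00 = $1,038.13

Interest = A - P = $1,038.13


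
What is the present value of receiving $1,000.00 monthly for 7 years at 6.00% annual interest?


Present value of an ordinary annuity: PV = PMT × (1 − (1 + r)^(−n)) / r
Monthly rate r = 0.06/12 = 0.005, n = 84
PV = $1,000.00 × (1 − (1 + 0.06/12)^(−84)) / (0.06/12)
PV = $1,000.00 × 68.453042
PV = $68,453.04

PV = PMT × (1-(1+r)^(-n))/r = $68,453.04


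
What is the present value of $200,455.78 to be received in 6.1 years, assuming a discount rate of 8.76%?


Present value formula: PV = FV / (1 + r)^t
PV = $200,455.78 / (1 + 0.0876)^6.1
PV = $200,455.78 / 1.6690222
PV = $120,103.72

PV = FV / (1 + r)^t = $120,103.72


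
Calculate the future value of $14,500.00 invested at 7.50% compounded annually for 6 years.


Compound interest formula: A = P(1 + r/n)^(nt)
A = $14,500.00 × (1 + 0.075/1)^(1 × 6)
Growth factor: (1 + 0.075/1)^6 = 1.5433015
A = $14,500.00 × 1.5433015
A = $22,377.87

A = P(1 + r/n)^(nt) = $22,377.87


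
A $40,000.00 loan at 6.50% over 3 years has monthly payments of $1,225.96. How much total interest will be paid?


Total paid over the life of the loan = PMT × n.
Total paid = $1,225.96 × 36 = $44,134.56
Total interest = total paid − principal = $44,134.56 − $40,000.00 = $4,134.56

Total interest = (PMT × n) - PV = $4,134.56


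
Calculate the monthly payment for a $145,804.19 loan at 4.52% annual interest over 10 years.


Loan payment formula: PMT = PV × r / (1 − (1 + r)^(−n))
Monthly rate r = 0.0452/12 ≈ 0.00376667, n = 120 months
Denominator: 1 − (1 + 0.0452/12)^(−120) = 0.363105
PMT = $145,804.19 × (0.0452/12) / 0.363105
PMT = $1,512.50 per month

PMT = PV × r / (1-(1+r)^(-n)) = $1,512.50/month


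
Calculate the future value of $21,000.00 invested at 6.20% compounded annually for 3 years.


Compound interest formula: A = P(1 + r/n)^(nt)
A = $21,000.00 × (1 + 0.062/1)^(1 × 3)
Growth factor: (1 + 0.062/1)^3 = 1.1977703
A = $21,000.00 × 1.1977703
A = $25,153.18

A = P(1 + r/n)^(nt) = $25,153.18


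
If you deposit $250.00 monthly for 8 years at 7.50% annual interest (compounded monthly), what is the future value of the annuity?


Future value of an ordinary annuity: FV = PMT × ((1 + r)^n − 1) / r
Monthly rate r = 0.075/12 = 0.00625, n = 96
FV = $250.00 × ((1 + 0.075/12)^96 − 1) / (0.075/12)
FV = $250.00 × 130.995147
FV = $32,748.79

FV = PMT × ((1+r)^n - 1)/r = $32,748.79


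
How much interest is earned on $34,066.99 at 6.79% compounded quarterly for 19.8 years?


Compound interest earned = final amount − principal.
A = P(1 + r/n)^(nt) = $34,066.99 × (1 + 0.0679/4)^(4 × 19.8) = $129,213.44
Interest = A − P = $129,213.44 − $34,066.99 = $95,146.45

Interest = A - P = $95,146.45


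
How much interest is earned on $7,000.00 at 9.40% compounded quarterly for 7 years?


Compound interest earned = final amount − principal.
A = P(1 + r/n)^(nt) = $7,000.00 × (1 + 0.094/4)^(4 × 7) = $13,413.98
Interest = A − P = $13,413.98 − $7,000.00 = $6,413.98

Interest = A - P = $6,413.98


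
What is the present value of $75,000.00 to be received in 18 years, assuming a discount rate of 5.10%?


Present value formula: PV = FV / (1 + r)^t
PV = $75,000.00 / (1 + 0.051)^18
PV = $75,000.00 / 2.448211
PV = $30,634.61

PV = FV / (1 + r)^t = $30,634.61


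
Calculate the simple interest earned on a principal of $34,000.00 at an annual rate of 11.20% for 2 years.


Simple interest formula: I = P × r × t
I = $34,000.00 × 0.112 × 2
I = $7,616.00

I = P × r × t = $7,616.00


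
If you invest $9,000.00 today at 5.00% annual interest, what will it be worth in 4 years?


Future value formula: FV = PV × (1 + r)^t
FV = $9,000.00 × (1 + 0.05)^4
FV = $9,000.00 × 1.2155063
FV = $10,939.56

FV = PV × (1 + r)^t = $10,939.56


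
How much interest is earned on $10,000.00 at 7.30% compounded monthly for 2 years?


Compound interest earned = final amount − principal.
A = P(1 + r/n)^(nt) = $10,000.00 × (1 + 0.073/12)^(12 × 2) = $11,566.84
Interest = A − P = $11,566.84 − $10,000.00 = $1,566.84

Interest = A - P = $1,566.84


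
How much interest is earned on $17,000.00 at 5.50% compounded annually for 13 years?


Compound interest earned = final amount − principal.
A = P(1 + r/n)^(nt) = $17,000.00 × (1 + 0.055/1)^(1 × 13) = $34,098.16
Interest = A − P = $34,098.16 − $17,000.00 = $17,098.16

Interest = A - P = $17,098.16


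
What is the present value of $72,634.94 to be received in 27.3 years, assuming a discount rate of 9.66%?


Present value formula: PV = FV / (1 + r)^t
PV = $72,634.94 / (1 + 0.0966)^27.3
PV = $72,634.94 / 12.397011
PV = $5,859.07

PV = FV / (1 + r)^t = $5,859.07


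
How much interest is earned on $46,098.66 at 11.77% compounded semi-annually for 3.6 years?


Compound interest earned = final amount − principal.
A = P(1 + r/n)^(nt) = $46,098.66 × (1 + 0.1177/2)^(2 × 3.6) = $69,581.90
Interest = A − P = $69,581.90 − $46,098.66 = $23,483.24

Interest = A - P = $23,483.24


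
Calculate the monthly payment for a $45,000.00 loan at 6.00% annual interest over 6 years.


Loan payment formula: PMT = PV × r / (1 − (1 + r)^(−n))
Monthly rate r = 0.06/12 = 0.005, n = 72 months
Denominator: 1 − (1 + 0.06/12)^(−72) = 0.301698
PMT = $45,000.00 × (0.06/12) / 0.301698
PMT = $745.78 per month

PMT = PV × r / (1-(1+r)^(-n)) = $745.78/month


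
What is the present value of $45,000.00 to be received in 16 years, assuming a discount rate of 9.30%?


Present value formula: PV = FV / (1 + r)^t
PV = $45,000.00 / (1 + 0.093)^16
PV = $45,000.00 / 4.148801
PV = $10,846.51

PV = FV / (1 + r)^t = $10,846.51


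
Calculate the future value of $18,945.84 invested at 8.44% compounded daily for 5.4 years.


Compound interest formula: A = P(1 + r/n)^(nt)
A = $18,945.84 × (1 + 0.0844/365)^(365 × 5.4)
Growth factor: (1 + 0.0844/365)^1971 = 1.5772886
A = $18,945.84 × 1.5772886
A = $29,883.06

A = P(1 + r/n)^(nt) = $29,883.06


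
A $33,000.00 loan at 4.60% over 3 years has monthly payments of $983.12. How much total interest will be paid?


Total paid over the life of the loan = PMT × n.
Total paid = $983.12 × 36 = $35,392.32
Total interest = total paid − principal = $35,392.32 − $33,000.00 = $2,392.32

Total interest = (PMT × n) - PV = $2,392.32


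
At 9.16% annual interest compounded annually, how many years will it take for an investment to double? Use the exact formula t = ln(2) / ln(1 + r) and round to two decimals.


Doubling condition: (1 + r)^t = 2
Take ln of both sides: t × ln(1 + r) = ln(2)
t = ln(2) / ln(1 + r)
t = 0.693147 / 0.087645
t = 7.91

t = ln(2) / ln(1 + r) = 7.91 years


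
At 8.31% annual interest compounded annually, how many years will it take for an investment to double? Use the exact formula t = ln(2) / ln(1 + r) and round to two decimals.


Doubling condition: (1 + r)^t = 2
Take ln of both sides: t × ln(1 + r) = ln(2)
t = ln(2) / ln(1 + r)
t = 0.693147 / 0.079827
t = 8.68

t = ln(2) / ln(1 + r) = 8.68 years


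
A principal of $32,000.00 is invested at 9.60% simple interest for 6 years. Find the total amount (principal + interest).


Total amount formula: A = P(1 + rt) = P + P·r·t
Interest: I = P × r × t = $32,000.00 × 0.096 × 6 = $18,432.00
A = P + I = $32,000.00 + $18,432.00 = $50,432.00

A = P + I = P(1 + rt) = $50,432.00


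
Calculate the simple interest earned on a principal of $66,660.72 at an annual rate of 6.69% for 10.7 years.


Simple interest formula: I = P × r × t
I = $66,660.72 × 0.0669 × 10.7
I = $47,717.74

I = P × r × t = $47,717.74


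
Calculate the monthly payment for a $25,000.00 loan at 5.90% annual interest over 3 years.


Loan payment formula: PMT = PV × r / (1 − (1 + r)^(−n))
Monthly rate r = 0.059/12 ≈ 0.00491667, n = 36 months
Denominator: 1 − (1 + 0.059/12)^(−36) = 0.161857
PMT = $25,000.00 × (0.059/12) / 0.161857
PMT = $759.42 per month

PMT = PV × r / (1-(1+r)^(-n)) = $759.42/month


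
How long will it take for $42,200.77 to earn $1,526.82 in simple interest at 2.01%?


Rearrange the simple interest formula for t:
I = P × r × t  ⇒  t = I / (P × r)
t = $1,526.82 / ($42,200.77 × 0.0201)
t = 1.8

t = I/(P×r) = 1.8 years


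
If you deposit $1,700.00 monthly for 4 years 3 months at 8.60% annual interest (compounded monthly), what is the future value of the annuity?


Future value of an ordinary annuity: FV = PMT × ((1 + r)^n − 1) / r
Monthly rate r = 0.086/12 ≈ 0.00716667, n = 51
FV = $1,700.00 × ((1 + 0.086/12)^51 − 1) / (0.086/12)
FV = $1,700.00 × 61.305634
FV = $104,219.58

FV = PMT × ((1+r)^n - 1)/r = $104,219.58


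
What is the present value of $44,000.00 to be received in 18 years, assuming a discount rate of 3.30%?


Present value formula: PV = FV / (1 + r)^t
PV = $44,000.00 / (1 + 0.033)^18
PV = $44,000.00 / 1.793931
PV = $24,527.14

PV = FV / (1 + r)^t = $24,527.14


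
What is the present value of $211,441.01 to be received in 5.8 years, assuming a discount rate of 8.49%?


Present value formula: PV = FV / (1 + r)^t
PV = $211,441.01 / (1 + 0.0849)^5.8
PV = $211,441.01 / 1.60420665
PV = $131,804.10

PV = FV / (1 + r)^t = $131,804.10


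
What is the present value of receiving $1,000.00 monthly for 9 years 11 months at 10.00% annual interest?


Present value of an ordinary annuity: PV = PMT × (1 − (1 + r)^(−n)) / r
Monthly rate r = 0.1/12 ≈ 0.00833333, n = 119
PV = $1,000.00 × (1 − (1 + 0.1/12)^(−119)) / (0.1/12)
PV = $1,000.00 × 75.301756
PV = $75,301.76

PV = PMT × (1-(1+r)^(-n))/r = $75,301.76


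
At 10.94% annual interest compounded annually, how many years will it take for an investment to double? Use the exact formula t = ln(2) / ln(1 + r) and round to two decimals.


Doubling condition: (1 + r)^t = 2
Take ln of both sides: t × ln(1 + r) = ln(2)
t = ln(2) / ln(1 + r)
t = 0.693147 / 0.103819
t = 6.68

t = ln(2) / ln(1 + r) = 6.68 years


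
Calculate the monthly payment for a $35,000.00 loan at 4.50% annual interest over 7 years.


Loan payment formula: PMT = PV × r / (1 − (1 + r)^(−n))
Monthly rate r = 0.045/12 = 0.00375, n = 84 months
Denominator: 1 − (1 + 0.045/12)^(−84) = 0.269781
PMT = $35,000.00 × (0.045/12) / 0.269781
PMT = $486.51 per month

PMT = PV × r / (1-(1+r)^(-n)) = $486.51/month


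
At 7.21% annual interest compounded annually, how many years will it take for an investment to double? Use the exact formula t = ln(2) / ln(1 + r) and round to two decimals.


Doubling condition: (1 + r)^t = 2
Take ln of both sides: t × ln(1 + r) = ln(2)
t = ln(2) / ln(1 + r)
t = 0.693147 / 0.069619
t = 9.96

t = ln(2) / ln(1 + r) = 9.96 years


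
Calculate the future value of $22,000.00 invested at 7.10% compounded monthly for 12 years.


Compound interest formula: A = P(1 + r/n)^(nt)
A = $22,000.00 × (1 + 0.071/12)^(12 × 12)
Growth factor: (1 + 0.071/12)^144 = 2.33845253
A = $22,000.00 × 2.33845253
A = $51,445.96

A = P(1 + r/n)^(nt) = $51,445.96


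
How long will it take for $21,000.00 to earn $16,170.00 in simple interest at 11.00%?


Rearrange the simple interest formula for t:
I = P × r × t  ⇒  t = I / (P × r)
t = $16,170.00 / ($21,000.00 × 0.11)
t = 7

t = I/(P×r) = 7 years


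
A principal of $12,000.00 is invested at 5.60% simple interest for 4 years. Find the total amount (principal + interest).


Total amount formula: A = P(1 + rt) = P + P·r·t
Interest: I = P × r × t = $12,000.00 × 0.056 × 4 = $2,688.00
A = P + I = $12,000.00 + $2,688.00 = $14,688.00

A = P + I = P(1 + rt) = $14,688.00


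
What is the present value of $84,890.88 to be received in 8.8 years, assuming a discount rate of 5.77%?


Present value formula: PV = FV / (1 + r)^t
PV = $84,890.88 / (1 + 0.0577)^8.8
PV = $84,890.88 / 1.6382872
PV = $51,816.85

PV = FV / (1 + r)^t = $51,816.85


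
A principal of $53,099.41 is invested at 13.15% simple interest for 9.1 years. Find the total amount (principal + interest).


Total amount formula: A = P(1 + rt) = P + P·r·t
Interest: I = P × r × t = $53,099.41 × 0.1315 × 9.1 = $63,541.41
A = P + I = $53,099.41 + $63,541.41 = $116,640.82

A = P + I = P(1 + rt) = $116,640.82


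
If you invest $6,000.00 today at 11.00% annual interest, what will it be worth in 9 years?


Future value formula: FV = PV × (1 + r)^t
FV = $6,000.00 × (1 + 0.11)^9
FV = $6,000.00 × 2.558037
FV = $15,348.22

FV = PV × (1 + r)^t = $15,348.22


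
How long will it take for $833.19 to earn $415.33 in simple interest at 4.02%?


Rearrange the simple interest formula for t:
I = P × r × t  ⇒  t = I / (P × r)
t = $415.33 / ($833.19 × 0.0402)
t = 12.4

t = I/(P×r) = 12.4 years


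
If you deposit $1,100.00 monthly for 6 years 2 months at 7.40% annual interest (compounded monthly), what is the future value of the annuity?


Future value of an ordinary annuity: FV = PMT × ((1 + r)^n − 1) / r
Monthly rate r = 0.074/12 ≈ 0.00616667, n = 74
FV = $1,100.00 × ((1 + 0.074/12)^74 − 1) / (0.074/12)
FV = $1,100.00 × 93.416158
FV = $102,757.77

FV = PMT × ((1+r)^n - 1)/r = $102,757.77


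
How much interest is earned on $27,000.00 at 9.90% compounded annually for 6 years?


Compound interest earned = final amount − principal.
A = P(1 + r/n)^(nt) = $27,000.00 × (1 + 0.099/1)^(1 × 6) = $47,571.84
Interest = A − P = $47,571.84 − $27,000.00 = $20,571.84

Interest = A - P = $20,571.84


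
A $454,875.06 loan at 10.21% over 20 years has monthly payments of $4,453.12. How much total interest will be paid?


Total paid over the life of the loan = PMT × n.
Total paid = $4,453.12 × 240 = $1,068,748.80
Total interest = total paid − principal = $1,068,748.80 − $454,875.06 = $613,873.74

Total interest = (PMT × n) - PV = $613,873.74


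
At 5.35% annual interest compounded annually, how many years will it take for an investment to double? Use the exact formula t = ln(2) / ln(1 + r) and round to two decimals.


Doubling condition: (1 + r)^t = 2
Take ln of both sides: t × ln(1 + r) = ln(2)
t = ln(2) / ln(1 + r)
t = 0.693147 / 0.052118
t = 13.30

t = ln(2) / ln(1 + r) = 13.30 years


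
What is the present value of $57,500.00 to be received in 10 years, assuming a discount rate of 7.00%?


Present value formula: PV = FV / (1 + r)^t
PV = $57,500.00 / (1 + 0.07)^10
PV = $57,500.00 / 1.9671514
PV = $29,230.08

PV = FV / (1 + r)^t = $29,230.08


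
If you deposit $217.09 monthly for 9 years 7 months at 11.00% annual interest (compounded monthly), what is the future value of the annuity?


Future value of an ordinary annuity: FV = PMT × ((1 + r)^n − 1) / r
Monthly rate r = 0.11/12 ≈ 0.00916667, n = 115
FV = $217.09 × ((1 + 0.11/12)^115 − 1) / (0.11/12)
FV = $217.09 × 202.454766
FV = $43,950.91

FV = PMT × ((1+r)^n - 1)/r = $43,950.91


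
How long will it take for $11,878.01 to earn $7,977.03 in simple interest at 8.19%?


Rearrange the simple interest formula for t:
I = P × r × t  ⇒  t = I / (P × r)
t = $7,977.03 / ($11,878.01 × 0.0819)
t = 8.2

t = I/(P×r) = 8.2 years


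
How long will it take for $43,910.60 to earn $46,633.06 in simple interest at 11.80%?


Rearrange the simple interest formula for t:
I = P × r × t  ⇒  t = I / (P × r)
t = $46,633.06 / ($43,910.60 × 0.118)
t = 9

t = I/(P×r) = 9 years


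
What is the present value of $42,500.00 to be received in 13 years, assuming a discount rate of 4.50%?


Present value formula: PV = FV / (1 + r)^t
PV = $42,500.00 / (1 + 0.045)^13
PV = $42,500.00 / 1.7721961
PV = $23,981.54

PV = FV / (1 + r)^t = $23,981.54


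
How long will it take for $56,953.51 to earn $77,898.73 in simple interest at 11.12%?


Rearrange the simple interest formula for t:
I = P × r × t  ⇒  t = I / (P × r)
t = $77,898.73 / ($56,953.51 × 0.1112)
t = 12.3

t = I/(P×r) = 12.3 years


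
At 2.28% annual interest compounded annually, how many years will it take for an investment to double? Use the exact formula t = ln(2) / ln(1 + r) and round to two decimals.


Doubling condition: (1 + r)^t = 2
Take ln of both sides: t × ln(1 + r) = ln(2)
t = ln(2) / ln(1 + r)
t = 0.693147 / 0.022544
t = 30.75

t = ln(2) / ln(1 + r) = 30.75 years


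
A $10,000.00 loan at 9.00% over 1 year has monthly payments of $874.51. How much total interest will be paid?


Total paid over the life of the loan = PMT × n.
Total paid = $874.51 × 12 = $10,494.12
Total interest = total paid − principal = $10,494.12 − $10,000.00 = $494.12

Total interest = (PMT × n) - PV = $494.12


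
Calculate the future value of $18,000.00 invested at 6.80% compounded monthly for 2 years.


Compound interest formula: A = P(1 + r/n)^(nt)
A = $18,000.00 × (1 + 0.068/12)^(12 × 2)
Growth factor: (1 + 0.068/12)^24 = 1.145242
A = $18,000.00 × 1.145242
A = $20,614.36

A = P(1 + r/n)^(nt) = $20,614.36


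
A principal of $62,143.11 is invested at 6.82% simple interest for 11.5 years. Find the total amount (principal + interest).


Total amount formula: A = P(1 + rt) = P + P·r·t
Interest: I = P × r × t = $62,143.11 × 0.0682 × 11.5 = $48,738.84
A = P + I = $62,143.11 + $48,738.84 = $110,881.95

A = P + I = P(1 + rt) = $110,881.95


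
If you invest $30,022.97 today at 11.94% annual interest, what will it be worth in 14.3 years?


Future value formula: FV = PV × (1 + r)^t
FV = $30,022.97 × (1 + 0.1194)^14.3
FV = $30,022.97 × 5.0175283
FV = $150,641.10

FV = PV × (1 + r)^t = $150,641.10


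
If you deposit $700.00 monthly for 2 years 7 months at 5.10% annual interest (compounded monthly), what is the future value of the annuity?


Future value of an ordinary annuity: FV = PMT × ((1 + r)^n − 1) / r
Monthly rate r = 0.051/12 = 0.00425, n = 31
FV = $700.00 × ((1 + 0.051/12)^31 − 1) / (0.051/12)
FV = $700.00 × 33.059913
FV = $23,141.94

FV = PMT × ((1+r)^n - 1)/r = $23,141.94


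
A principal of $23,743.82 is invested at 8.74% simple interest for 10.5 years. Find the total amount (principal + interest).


Total amount formula: A = P(1 + rt) = P + P·r·t
Interest: I = P × r × t = $23,743.82 × 0.0874 × 10.5 = $21,789.70
A = P + I = $23,743.82 + $21,789.70 = $45,533.52

A = P + I = P(1 + rt) = $45,533.52


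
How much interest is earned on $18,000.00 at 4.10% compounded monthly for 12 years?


Compound interest earned = final amount − principal.
A = P(1 + r/n)^(nt) = $18,000.00 × (1 + 0.041/12)^(12 × 12) = $29,415.84
Interest = A − P = $29,415.84 − $18,000.00 = $11,415.84

Interest = A - P = $11,415.84


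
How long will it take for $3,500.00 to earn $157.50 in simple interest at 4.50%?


Rearrange the simple interest formula for t:
I = P × r × t  ⇒  t = I / (P × r)
t = $157.50 / ($3,500.00 × 0.045)
t = 1

t = I/(P×r) = 1 year


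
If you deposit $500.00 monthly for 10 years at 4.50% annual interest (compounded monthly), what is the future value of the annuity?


Future value of an ordinary annuity: FV = PMT × ((1 + r)^n − 1) / r
Monthly rate r = 0.045/12 = 0.00375, n = 120
FV = $500.00 × ((1 + 0.045/12)^120 − 1) / (0.045/12)
FV = $500.00 × 151.198074
FV = $75,599.04

FV = PMT × ((1+r)^n - 1)/r = $75,599.04


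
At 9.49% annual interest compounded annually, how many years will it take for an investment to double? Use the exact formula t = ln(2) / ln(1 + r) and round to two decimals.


Doubling condition: (1 + r)^t = 2
Take ln of both sides: t × ln(1 + r) = ln(2)
t = ln(2) / ln(1 + r)
t = 0.693147 / 0.090663
t = 7.65

t = ln(2) / ln(1 + r) = 7.65 years


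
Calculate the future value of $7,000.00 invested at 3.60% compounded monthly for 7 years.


Compound interest formula: A = P(1 + r/n)^(nt)
A = $7,000.00 × (1 + 0.036/12)^(12 × 7)
Growth factor: (1 + 0.036/12)^84 = 1.286111
A = $7,000.00 × 1.286111
A = $9,002.78

A = P(1 + r/n)^(nt) = $9,002.78


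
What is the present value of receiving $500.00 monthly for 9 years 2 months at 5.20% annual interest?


Present value of an ordinary annuity: PV = PMT × (1 − (1 + r)^(−n)) / r
Monthly rate r = 0.052/12 ≈ 0.00433333, n = 110
PV = $500.00 × (1 − (1 + 0.052/12)^(−110)) / (0.052/12)
PV = $500.00 × 87.348663
PV = $43,674.33

PV = PMT × (1-(1+r)^(-n))/r = $43,674.33


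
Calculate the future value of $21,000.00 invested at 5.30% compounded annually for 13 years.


Compound interest formula: A = P(1 + r/n)^(nt)
A = $21,000.00 × (1 + 0.053/1)^(1 × 13)
Growth factor: (1 + 0.053/1)^13 = 1.956901
A = $21,000.00 × 1.956901
A = $41,094.92

A = P(1 + r/n)^(nt) = $41,094.92


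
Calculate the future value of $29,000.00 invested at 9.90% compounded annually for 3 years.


Compound interest formula: A = P(1 + r/n)^(nt)
A = $29,000.00 × (1 + 0.099/1)^(1 × 3)
Growth factor: (1 + 0.099/1)^3 = 1.3273733
A = $29,000.00 × 1.3273733
A = $38,493.83

A = P(1 + r/n)^(nt) = $38,493.83


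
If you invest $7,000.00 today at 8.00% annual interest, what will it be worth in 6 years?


Future value formula: FV = PV × (1 + r)^t
FV = $7,000.00 × (1 + 0.08)^6
FV = $7,000.00 × 1.586874
FV = $11,108.12

FV = PV × (1 + r)^t = $11,108.12


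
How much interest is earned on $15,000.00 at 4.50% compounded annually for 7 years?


Compound interest earned = final amount − principal.
A = P(1 + r/n)^(nt) = $15,000.00 × (1 + 0.045/1)^(1 × 7) = $20,412.93
Interest = A − P = $20,412.93 − $15,000.00 = $5,412.93

Interest = A - P = $5,412.93


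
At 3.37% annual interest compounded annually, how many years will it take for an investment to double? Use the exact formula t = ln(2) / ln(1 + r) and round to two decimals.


Doubling condition: (1 + r)^t = 2
Take ln of both sides: t × ln(1 + r) = ln(2)
t = ln(2) / ln(1 + r)
t = 0.693147 / 0.033145
t = 20.91

t = ln(2) / ln(1 + r) = 20.91 years


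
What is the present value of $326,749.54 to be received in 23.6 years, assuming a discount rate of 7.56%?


Present value formula: PV = FV / (1 + r)^t
PV = $326,749.54 / (1 + 0.0756)^23.6
PV = $326,749.54 / 5.5841712
PV = $58,513.52

PV = FV / (1 + r)^t = $58,513.52


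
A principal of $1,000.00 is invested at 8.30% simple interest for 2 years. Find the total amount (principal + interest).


Total amount formula: A = P(1 + rt) = P + P·r·t
Interest: I = P × r × t = $1,000.00 × 0.083 × 2 = $166.00
A = P + I = $1,000.00 + $166.00 = $1,166.00

A = P + I = P(1 + rt) = $1,166.00


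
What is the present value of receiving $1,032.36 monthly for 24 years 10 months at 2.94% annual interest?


Present value of an ordinary annuity: PV = PMT × (1 − (1 + r)^(−n)) / r
Monthly rate r = 0.0294/12 = 0.00245, n = 298
PV = $1,032.36 × (1 − (1 + 0.0294/12)^(−298)) / (0.0294/12)
PV = $1,032.36 × 211.309692
PV = $218,147.67

PV = PMT × (1-(1+r)^(-n))/r = $218,147.67


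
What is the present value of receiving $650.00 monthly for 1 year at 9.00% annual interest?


Present value of an ordinary annuity: PV = PMT × (1 − (1 + r)^(−n)) / r
Monthly rate r = 0.09/12 = 0.0075, n = 12
PV = $650.00 × (1 − (1 + 0.09/12)^(−12)) / (0.09/12)
PV = $650.00 × 11.434913
PV = $7,432.69

PV = PMT × (1-(1+r)^(-n))/r = $7,432.69


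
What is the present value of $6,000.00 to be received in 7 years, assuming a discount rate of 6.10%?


Present value formula: PV = FV / (1 + r)^t
PV = $6,000.00 / (1 + 0.061)^7
PV = $6,000.00 / 1.513588
PV = $3,964.09

PV = FV / (1 + r)^t = $3,964.09


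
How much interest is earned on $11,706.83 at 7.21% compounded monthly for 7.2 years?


Compound interest earned = final amount − principal.
A = P(1 + r/n)^(nt) = $11,706.83 × (1 + 0.0721/12)^(12 × 7.2) = $19,643.36
Interest = A − P = $19,643.36 − $11,706.83 = $7,936.53

Interest = A - P = $7,936.53


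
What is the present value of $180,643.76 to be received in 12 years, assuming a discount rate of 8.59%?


Present value formula: PV = FV / (1 + r)^t
PV = $180,643.76 / (1 + 0.0859)^12
PV = $180,643.76 / 2.6883016
PV = $67,196.24

PV = FV / (1 + r)^t = $67,196.24


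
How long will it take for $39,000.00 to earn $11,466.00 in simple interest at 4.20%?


Rearrange the simple interest formula for t:
I = P × r × t  ⇒  t = I / (P × r)
t = $11,466.00 / ($39,000.00 × 0.042)
t = 7

t = I/(P×r) = 7 years


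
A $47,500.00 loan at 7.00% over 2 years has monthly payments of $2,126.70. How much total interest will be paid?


Total paid over the life of the loan = PMT × n.
Total paid = $2,126.70 × 24 = $51,040.80
Total interest = total paid − principal = $51,040.80 − $47,500.00 = $3,540.80

Total interest = (PMT × n) - PV = $3,540.80


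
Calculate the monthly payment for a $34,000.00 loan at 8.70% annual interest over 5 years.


Loan payment formula: PMT = PV × r / (1 − (1 + r)^(−n))
Monthly rate r = 0.087/12 = 0.00725, n = 60 months
Denominator: 1 − (1 + 0.087/12)^(−60) = 0.351719
PMT = $34,000.00 × (0.087/12) / 0.351719
PMT = $700.84 per month

PMT = PV × r / (1-(1+r)^(-n)) = $700.84/month
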